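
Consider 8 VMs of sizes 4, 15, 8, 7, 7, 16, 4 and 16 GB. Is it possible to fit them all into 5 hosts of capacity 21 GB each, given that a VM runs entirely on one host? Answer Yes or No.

Yes

A valid assignment using 5 hosts:
  host 1: 16 + 4 = 20
  host 2: 16 + 4 = 20
  host 3: 15 = 15
  host 4: 8 + 7 = 15
  host 5: 7 = 7
Every load is within 21 GB, so 5 hosts suffice.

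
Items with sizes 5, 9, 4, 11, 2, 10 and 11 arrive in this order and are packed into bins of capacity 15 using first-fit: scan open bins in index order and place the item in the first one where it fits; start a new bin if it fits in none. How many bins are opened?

  5 → bin 1 (new)  [load 5/15]
  9 → bin 1  [load 14/15]
  4 → bin 2 (new)  [load 4/15]
  11 → bin 2  [load 15/15]
  2 → bin 3 (new)  [load 2/15]
  10 → bin 3  [load 12/15]
  11 → bin 4 (new)  [load 11/15]
4 bins opened.

4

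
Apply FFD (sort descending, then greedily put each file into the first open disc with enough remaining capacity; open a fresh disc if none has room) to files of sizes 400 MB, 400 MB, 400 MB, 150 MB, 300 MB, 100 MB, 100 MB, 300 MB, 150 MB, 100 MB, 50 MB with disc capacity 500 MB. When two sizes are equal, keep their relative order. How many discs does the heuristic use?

5

Sorted descending: 400, 400, 400, 300, 300, 150, 150, 100, 100, 100, 50.
  400 → disc 1 (new)  [load 400/500]
  400 → disc 2 (new)  [load 400/500]
  400 → disc 3 (new)  [load 400/500]
  300 → disc 4 (new)  [load 300/500]
  300 → disc 5 (new)  [load 300/500]
  150 → disc 4  [load 450/500]
  150 → disc 5  [load 450/500]
  100 → disc 1  [load 500/500]
  100 → disc 2  [load 500/500]
  100 → disc 3  [load 500/500]
  50 → disc 4  [load 500/500]
5 discs opened.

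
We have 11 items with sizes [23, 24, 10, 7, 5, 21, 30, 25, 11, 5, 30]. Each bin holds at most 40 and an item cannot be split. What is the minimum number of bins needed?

6

Total = 30 + 30 + 25 + 24 + 23 + 21 + 11 + 10 + 7 + 5 + 5 = 191.
Lower bound: ⌈191/40⌉ = 5 bins.
Also, 6 items each exceed 20, and no two of those can share a bin, so at least 6 bins are needed.
A packing using 6 bins:
  bin 1: 30 + 10 = 40
  bin 2: 30 + 7 = 37
  bin 3: 25 + 11 = 36
  bin 4: 24 + 5 + 5 = 34
  bin 5: 23 = 23
  bin 6: 21 = 21
This matches the lower bound, so 6 is optimal.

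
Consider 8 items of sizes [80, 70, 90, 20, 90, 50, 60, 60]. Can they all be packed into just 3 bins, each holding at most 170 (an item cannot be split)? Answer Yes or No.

Total = 520; ⌈520/170⌉ = 4.
At least 4 bins are required, but only 3 are allowed.

No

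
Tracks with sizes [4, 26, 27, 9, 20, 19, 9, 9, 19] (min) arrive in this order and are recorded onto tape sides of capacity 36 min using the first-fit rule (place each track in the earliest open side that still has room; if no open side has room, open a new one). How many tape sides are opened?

  4 → side 1 (new)  [load 4/36]
  26 → side 1  [load 30/36]
  27 → side 2 (new)  [load 27/36]
  9 → side 2  [load 36/36]
  20 → side 3 (new)  [load 20/36]
  19 → side 4 (new)  [load 19/36]
  9 → side 3  [load 29/36]
  9 → side 4  [load 28/36]
  19 → side 5 (new)  [load 19/36]
5 tape sides opened.

5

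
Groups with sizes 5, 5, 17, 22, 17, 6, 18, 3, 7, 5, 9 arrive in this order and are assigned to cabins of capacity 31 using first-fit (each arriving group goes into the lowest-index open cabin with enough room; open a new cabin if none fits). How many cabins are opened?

4

  5 → cabin 1 (new)  [load 5/31]
  5 → cabin 1  [load 10/31]
  17 → cabin 1  [load 27/31]
  22 → cabin 2 (new)  [load 22/31]
  17 → cabin 3 (new)  [load 17/31]
  6 → cabin 2  [load 28/31]
  18 → cabin 4 (new)  [load 18/31]
  3 → cabin 1  [load 30/31]
  7 → cabin 3  [load 24/31]
  5 → cabin 3  [load 29/31]
  9 → cabin 4  [load 27/31]
4 cabins opened.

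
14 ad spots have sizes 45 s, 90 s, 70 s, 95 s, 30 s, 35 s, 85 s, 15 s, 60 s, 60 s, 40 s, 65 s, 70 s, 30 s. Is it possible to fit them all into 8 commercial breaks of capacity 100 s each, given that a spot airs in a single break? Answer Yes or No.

Total = 790 s; ⌈790/100⌉ = 8.
The bound of 8 does not rule out 8, but exhaustive search shows no assignment into 8 commercial breaks of capacity 100 s exists — the minimum is 9.

No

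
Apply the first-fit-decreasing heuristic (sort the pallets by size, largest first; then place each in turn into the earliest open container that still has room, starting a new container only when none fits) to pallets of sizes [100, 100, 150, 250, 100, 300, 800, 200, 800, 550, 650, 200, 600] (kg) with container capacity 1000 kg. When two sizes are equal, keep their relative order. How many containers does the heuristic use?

Sorted descending: 800, 800, 650, 600, 550, 300, 250, 200, 200, 150, 100, 100, 100.
  800 → container 1 (new)  [load 800/1000]
  800 → container 2 (new)  [load 800/1000]
  650 → container 3 (new)  [load 650/1000]
  600 → container 4 (new)  [load 600/1000]
  550 → container 5 (new)  [load 550/1000]
  300 → container 3  [load 950/1000]
  250 → container 4  [load 850/1000]
  200 → container 1  [load 1000/1000]
  200 → container 2  [load 1000/1000]
  150 → container 4  [load 1000/1000]
  100 → container 5  [load 650/1000]
  100 → container 5  [load 750/1000]
  100 → container 5  [load 850/1000]
5 containers opened.

5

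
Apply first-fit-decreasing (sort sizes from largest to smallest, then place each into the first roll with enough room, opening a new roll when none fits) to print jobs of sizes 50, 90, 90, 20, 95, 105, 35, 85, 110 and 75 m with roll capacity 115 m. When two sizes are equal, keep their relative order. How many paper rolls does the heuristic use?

Sorted descending: 110, 105, 95, 90, 90, 85, 75, 50, 35, 20.
  110 → roll 1 (new)  [load 110/115]
  105 → roll 2 (new)  [load 105/115]
  95 → roll 3 (new)  [load 95/115]
  90 → roll 4 (new)  [load 90/115]
  90 → roll 5 (new)  [load 90/115]
  85 → roll 6 (new)  [load 85/115]
  75 → roll 7 (new)  [load 75/115]
  50 → roll 8 (new)  [load 50/115]
  35 → roll 7  [load 110/115]
  20 → roll 3  [load 115/115]
8 paper rolls opened.

8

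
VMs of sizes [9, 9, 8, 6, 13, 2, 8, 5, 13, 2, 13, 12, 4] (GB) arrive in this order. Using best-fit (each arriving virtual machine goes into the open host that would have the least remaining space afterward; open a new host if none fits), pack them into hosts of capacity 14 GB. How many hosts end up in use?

8

  9 → host 1 (new)  [load 9/14]
  9 → host 2 (new)  [load 9/14]
  8 → host 3 (new)  [load 8/14]
  6 → host 3  [load 14/14]
  13 → host 4 (new)  [load 13/14]
  2 → host 1  [load 11/14]
  8 → host 5 (new)  [load 8/14]
  5 → host 2  [load 14/14]
  13 → host 6 (new)  [load 13/14]
  2 → host 1  [load 13/14]
  13 → host 7 (new)  [load 13/14]
  12 → host 8 (new)  [load 12/14]
  4 → host 5  [load 12/14]
8 hosts opened.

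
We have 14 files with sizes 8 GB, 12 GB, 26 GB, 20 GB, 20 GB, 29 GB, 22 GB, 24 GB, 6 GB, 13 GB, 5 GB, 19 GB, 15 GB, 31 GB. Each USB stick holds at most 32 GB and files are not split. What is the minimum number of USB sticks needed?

9

Total = 31 + 29 + 26 + 24 + 22 + 20 + 20 + 19 + 15 + 13 + 12 + 8 + 6 + 5 = 250 GB.
Lower bound: ⌈250/32⌉ = 8 USB sticks.
A packing using 9 USB sticks:
  USB stick 1: 31 = 31
  USB stick 2: 29 = 29
  USB stick 3: 26 + 6 = 32
  USB stick 4: 24 + 8 = 32
  USB stick 5: 22 + 5 = 27
  USB stick 6: 20 + 12 = 32
  USB stick 7: 20 = 20
  USB stick 8: 19 + 13 = 32
  USB stick 9: 15 = 15
No arrangement into 8 USB sticks stays within capacity, so 9 is optimal.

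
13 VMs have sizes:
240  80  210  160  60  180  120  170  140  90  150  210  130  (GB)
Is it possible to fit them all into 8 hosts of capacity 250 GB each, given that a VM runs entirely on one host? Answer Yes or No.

No

Total = 1940 GB; ⌈1940/250⌉ = 8.
9 VMs each exceed half the capacity and cannot share a host, forcing at least 9 hosts.
At least 9 hosts are required, but only 8 are allowed.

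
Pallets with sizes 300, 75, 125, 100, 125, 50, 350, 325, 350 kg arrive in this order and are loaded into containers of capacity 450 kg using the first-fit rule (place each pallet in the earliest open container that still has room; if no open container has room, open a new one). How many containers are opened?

  300 → container 1 (new)  [load 300/450]
  75 → container 1  [load 375/450]
  125 → container 2 (new)  [load 125/450]
  100 → container 2  [load 225/450]
  125 → container 2  [load 350/450]
  50 → container 1  [load 425/450]
  350 → container 3 (new)  [load 350/450]
  325 → container 4 (new)  [load 325/450]
  350 → container 5 (new)  [load 350/450]
5 containers opened.

5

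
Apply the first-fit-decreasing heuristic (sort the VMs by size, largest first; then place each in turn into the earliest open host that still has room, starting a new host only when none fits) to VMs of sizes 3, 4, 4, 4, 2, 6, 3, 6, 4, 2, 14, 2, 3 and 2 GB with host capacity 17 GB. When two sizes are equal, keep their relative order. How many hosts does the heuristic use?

4

Sorted descending: 14, 6, 6, 4, 4, 4, 4, 3, 3, 3, 2, 2, 2, 2.
  14 → host 1 (new)  [load 14/17]
  6 → host 2 (new)  [load 6/17]
  6 → host 2  [load 12/17]
  4 → host 2  [load 16/17]
  4 → host 3 (new)  [load 4/17]
  4 → host 3  [load 8/17]
  4 → host 3  [load 12/17]
  3 → host 1  [load 17/17]
  3 → host 3  [load 15/17]
  3 → host 4 (new)  [load 3/17]
  2 → host 3  [load 17/17]
  2 → host 4  [load 5/17]
  2 → host 4  [load 7/17]
  2 → host 4  [load 9/17]
4 hosts opened.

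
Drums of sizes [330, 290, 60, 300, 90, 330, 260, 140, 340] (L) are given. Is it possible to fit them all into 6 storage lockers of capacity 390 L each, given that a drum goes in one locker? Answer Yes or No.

Total = 2140 L; ⌈2140/390⌉ = 6.
The bound of 6 does not rule out 6, but exhaustive search shows no assignment into 6 storage lockers of capacity 390 L exists — the minimum is 7.

No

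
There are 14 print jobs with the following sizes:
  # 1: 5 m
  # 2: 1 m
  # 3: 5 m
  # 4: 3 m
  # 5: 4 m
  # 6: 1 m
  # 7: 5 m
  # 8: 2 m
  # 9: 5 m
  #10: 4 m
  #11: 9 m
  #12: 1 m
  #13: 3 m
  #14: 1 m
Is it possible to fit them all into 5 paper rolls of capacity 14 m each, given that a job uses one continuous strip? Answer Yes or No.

A valid assignment using 4 paper rolls:
  roll 1: 9 + 5 = 14
  roll 2: 5 + 5 + 4 = 14
  roll 3: 5 + 4 + 3 + 2 = 14
  roll 4: 3 + 1 + 1 + 1 + 1 = 7
That uses only 4 ≤ 5, so 5 paper rolls are enough.

Yes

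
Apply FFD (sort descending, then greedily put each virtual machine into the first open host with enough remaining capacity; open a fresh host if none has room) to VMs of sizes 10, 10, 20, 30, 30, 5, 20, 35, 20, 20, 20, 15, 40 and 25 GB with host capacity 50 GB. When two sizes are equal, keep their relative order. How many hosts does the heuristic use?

6

Sorted descending: 40, 35, 30, 30, 25, 20, 20, 20, 20, 20, 15, 10, 10, 5.
  40 → host 1 (new)  [load 40/50]
  35 → host 2 (new)  [load 35/50]
  30 → host 3 (new)  [load 30/50]
  30 → host 4 (new)  [load 30/50]
  25 → host 5 (new)  [load 25/50]
  20 → host 3  [load 50/50]
  20 → host 4  [load 50/50]
  20 → host 5  [load 45/50]
  20 → host 6 (new)  [load 20/50]
  20 → host 6  [load 40/50]
  15 → host 2  [load 50/50]
  10 → host 1  [load 50/50]
  10 → host 6  [load 50/50]
  5 → host 5  [load 50/50]
6 hosts opened.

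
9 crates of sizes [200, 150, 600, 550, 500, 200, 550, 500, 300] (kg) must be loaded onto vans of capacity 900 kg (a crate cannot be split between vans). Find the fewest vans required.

5

Total = 600 + 550 + 550 + 500 + 500 + 300 + 200 + 200 + 150 = 3550 kg.
Lower bound: ⌈3550/900⌉ = 4 vans.
Also, 5 crates each exceed 450 kg, and no two of those can share a van, so at least 5 vans are needed.
A packing using 5 vans:
  van 1: 600 + 300 = 900
  van 2: 550 + 200 + 150 = 900
  van 3: 550 + 200 = 750
  van 4: 500 = 500
  van 5: 500 = 500
This matches the lower bound, so 5 is optimal.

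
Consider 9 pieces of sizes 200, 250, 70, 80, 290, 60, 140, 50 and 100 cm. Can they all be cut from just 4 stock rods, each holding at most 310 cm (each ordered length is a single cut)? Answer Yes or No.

Total = 1240 cm; ⌈1240/310⌉ = 4.
The bound of 4 does not rule out 4, but exhaustive search shows no assignment into 4 stock rods of capacity 310 cm exists — the minimum is 5.

No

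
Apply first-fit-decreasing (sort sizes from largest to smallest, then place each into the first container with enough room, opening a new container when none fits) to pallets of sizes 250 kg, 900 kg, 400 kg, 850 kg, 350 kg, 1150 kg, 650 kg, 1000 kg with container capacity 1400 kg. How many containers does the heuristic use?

5

Sorted descending: 1150, 1000, 900, 850, 650, 400, 350, 250.
  1150 → container 1 (new)  [load 1150/1400]
  1000 → container 2 (new)  [load 1000/1400]
  900 → container 3 (new)  [load 900/1400]
  850 → container 4 (new)  [load 850/1400]
  650 → container 5 (new)  [load 650/1400]
  400 → container 2  [load 1400/1400]
  350 → container 3  [load 1250/1400]
  250 → container 1  [load 1400/1400]
5 containers opened.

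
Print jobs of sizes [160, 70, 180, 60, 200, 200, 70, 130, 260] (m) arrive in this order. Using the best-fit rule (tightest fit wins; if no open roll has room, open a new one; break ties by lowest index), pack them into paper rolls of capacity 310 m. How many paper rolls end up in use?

5

  160 → roll 1 (new)  [load 160/310]
  70 → roll 1  [load 230/310]
  180 → roll 2 (new)  [load 180/310]
  60 → roll 1  [load 290/310]
  200 → roll 3 (new)  [load 200/310]
  200 → roll 4 (new)  [load 200/310]
  70 → roll 3  [load 270/310]
  130 → roll 2  [load 310/310]
  260 → roll 5 (new)  [load 260/310]
5 paper rolls opened.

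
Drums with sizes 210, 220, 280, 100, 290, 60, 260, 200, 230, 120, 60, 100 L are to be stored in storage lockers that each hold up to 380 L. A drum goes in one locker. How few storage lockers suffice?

Total = 290 + 280 + 260 + 230 + 220 + 210 + 200 + 120 + 100 + 100 + 60 + 60 = 2130 L.
Lower bound: ⌈2130/380⌉ = 6 storage lockers.
Also, 7 drums each exceed 190 L, and no two of those can share a locker, so at least 7 storage lockers are needed.
A packing using 7 storage lockers:
  locker 1: 290 + 60 = 350
  locker 2: 280 + 100 = 380
  locker 3: 260 + 120 = 380
  locker 4: 230 + 100 = 330
  locker 5: 220 + 60 = 280
  locker 6: 210 = 210
  locker 7: 200 = 200
This matches the lower bound, so 7 is optimal.

7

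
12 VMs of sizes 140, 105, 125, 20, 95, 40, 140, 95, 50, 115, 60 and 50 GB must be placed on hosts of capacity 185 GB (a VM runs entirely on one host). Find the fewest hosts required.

Total = 140 + 140 + 125 + 115 + 105 + 95 + 95 + 60 + 50 + 50 + 40 + 20 = 1035 GB.
Lower bound: ⌈1035/185⌉ = 6 hosts.
Also, 7 VMs each exceed 185/2 GB, and no two of those can share a host, so at least 7 hosts are needed.
A packing using 7 hosts:
  host 1: 140 + 40 = 180
  host 2: 140 + 20 = 160
  host 3: 125 + 60 = 185
  host 4: 115 + 50 = 165
  host 5: 105 + 50 = 155
  host 6: 95 = 95
  host 7: 95 = 95
This matches the lower bound, so 7 is optimal.

7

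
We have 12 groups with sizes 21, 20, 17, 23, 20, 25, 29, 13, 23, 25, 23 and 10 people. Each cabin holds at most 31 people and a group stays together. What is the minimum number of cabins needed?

Total = 29 + 25 + 25 + 23 + 23 + 23 + 21 + 20 + 20 + 17 + 13 + 10 = 249 people.
Lower bound: ⌈249/31⌉ = 9 cabins.
Also, 10 groups each exceed 31/2 people, and no two of those can share a cabin, so at least 10 cabins are needed.
A packing using 10 cabins:
  cabin 1: 29 = 29
  cabin 2: 25 = 25
  cabin 3: 25 = 25
  cabin 4: 23 = 23
  cabin 5: 23 = 23
  cabin 6: 23 = 23
  cabin 7: 21 + 10 = 31
  cabin 8: 20 = 20
  cabin 9: 20 = 20
  cabin 10: 17 + 13 = 30
This matches the lower bound, so 10 is optimal.

10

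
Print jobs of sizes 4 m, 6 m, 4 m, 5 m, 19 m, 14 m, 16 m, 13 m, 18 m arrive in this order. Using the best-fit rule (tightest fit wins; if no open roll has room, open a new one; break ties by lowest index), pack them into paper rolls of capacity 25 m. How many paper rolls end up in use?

6

  4 → roll 1 (new)  [load 4/25]
  6 → roll 1  [load 10/25]
  4 → roll 1  [load 14/25]
  5 → roll 1  [load 19/25]
  19 → roll 2 (new)  [load 19/25]
  14 → roll 3 (new)  [load 14/25]
  16 → roll 4 (new)  [load 16/25]
  13 → roll 5 (new)  [load 13/25]
  18 → roll 6 (new)  [load 18/25]
6 paper rolls opened.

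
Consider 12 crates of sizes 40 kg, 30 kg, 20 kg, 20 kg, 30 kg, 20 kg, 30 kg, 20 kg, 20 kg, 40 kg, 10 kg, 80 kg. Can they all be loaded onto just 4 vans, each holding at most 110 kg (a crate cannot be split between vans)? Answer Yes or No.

A valid assignment using 4 vans:
  van 1: 80 + 30 = 110
  van 2: 40 + 40 + 30 = 110
  van 3: 30 + 20 + 20 + 20 + 20 = 110
  van 4: 20 + 10 = 30
Every load is within 110 kg, so 4 vans suffice.

Yes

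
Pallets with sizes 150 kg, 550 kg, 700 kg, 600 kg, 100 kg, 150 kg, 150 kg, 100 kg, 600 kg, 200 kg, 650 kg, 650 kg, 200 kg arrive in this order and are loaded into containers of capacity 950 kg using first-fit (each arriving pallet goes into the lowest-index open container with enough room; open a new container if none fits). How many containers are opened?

6

  150 → container 1 (new)  [load 150/950]
  550 → container 1  [load 700/950]
  700 → container 2 (new)  [load 700/950]
  600 → container 3 (new)  [load 600/950]
  100 → container 1  [load 800/950]
  150 → container 1  [load 950/950]
  150 → container 2  [load 850/950]
  100 → container 2  [load 950/950]
  600 → container 4 (new)  [load 600/950]
  200 → container 3  [load 800/950]
  650 → container 5 (new)  [load 650/950]
  650 → container 6 (new)  [load 650/950]
  200 → container 4  [load 800/950]
6 containers opened.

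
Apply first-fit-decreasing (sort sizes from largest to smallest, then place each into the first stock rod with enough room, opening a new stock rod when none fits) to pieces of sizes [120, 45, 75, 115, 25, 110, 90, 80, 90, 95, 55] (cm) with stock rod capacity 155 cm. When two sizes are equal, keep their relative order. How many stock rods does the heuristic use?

7

Sorted descending: 120, 115, 110, 95, 90, 90, 80, 75, 55, 45, 25.
  120 → stock rod 1 (new)  [load 120/155]
  115 → stock rod 2 (new)  [load 115/155]
  110 → stock rod 3 (new)  [load 110/155]
  95 → stock rod 4 (new)  [load 95/155]
  90 → stock rod 5 (new)  [load 90/155]
  90 → stock rod 6 (new)  [load 90/155]
  80 → stock rod 7 (new)  [load 80/155]
  75 → stock rod 7  [load 155/155]
  55 → stock rod 4  [load 150/155]
  45 → stock rod 3  [load 155/155]
  25 → stock rod 1  [load 145/155]
7 stock rods opened.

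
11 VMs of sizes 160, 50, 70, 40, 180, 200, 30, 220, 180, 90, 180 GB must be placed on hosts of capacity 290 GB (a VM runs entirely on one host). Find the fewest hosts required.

6

Total = 220 + 200 + 180 + 180 + 180 + 160 + 90 + 70 + 50 + 40 + 30 = 1400 GB.
Lower bound: ⌈1400/290⌉ = 5 hosts.
Also, 6 VMs each exceed 145 GB, and no two of those can share a host, so at least 6 hosts are needed.
A packing using 6 hosts:
  host 1: 220 + 70 = 290
  host 2: 200 + 90 = 290
  host 3: 180 + 50 + 40 = 270
  host 4: 180 + 30 = 210
  host 5: 180 = 180
  host 6: 160 = 160
This matches the lower bound, so 6 is optimal.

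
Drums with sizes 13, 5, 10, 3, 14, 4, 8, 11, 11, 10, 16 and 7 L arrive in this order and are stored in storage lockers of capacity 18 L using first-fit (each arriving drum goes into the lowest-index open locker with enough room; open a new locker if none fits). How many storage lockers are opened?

7

  13 → locker 1 (new)  [load 13/18]
  5 → locker 1  [load 18/18]
  10 → locker 2 (new)  [load 10/18]
  3 → locker 2  [load 13/18]
  14 → locker 3 (new)  [load 14/18]
  4 → locker 2  [load 17/18]
  8 → locker 4 (new)  [load 8/18]
  11 → locker 5 (new)  [load 11/18]
  11 → locker 6 (new)  [load 11/18]
  10 → locker 4  [load 18/18]
  16 → locker 7 (new)  [load 16/18]
  7 → locker 5  [load 18/18]
7 storage lockers opened.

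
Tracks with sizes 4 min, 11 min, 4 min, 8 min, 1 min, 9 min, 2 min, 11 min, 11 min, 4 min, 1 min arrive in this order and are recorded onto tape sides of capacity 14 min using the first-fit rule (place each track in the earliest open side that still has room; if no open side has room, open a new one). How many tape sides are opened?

6

  4 → side 1 (new)  [load 4/14]
  11 → side 2 (new)  [load 11/14]
  4 → side 1  [load 8/14]
  8 → side 3 (new)  [load 8/14]
  1 → side 1  [load 9/14]
  9 → side 4 (new)  [load 9/14]
  2 → side 1  [load 11/14]
  11 → side 5 (new)  [load 11/14]
  11 → side 6 (new)  [load 11/14]
  4 → side 3  [load 12/14]
  1 → side 1  [load 12/14]
6 tape sides opened.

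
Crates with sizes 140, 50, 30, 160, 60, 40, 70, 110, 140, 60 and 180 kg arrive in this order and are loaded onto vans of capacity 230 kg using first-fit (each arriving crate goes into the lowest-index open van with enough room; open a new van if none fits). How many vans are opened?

5

  140 → van 1 (new)  [load 140/230]
  50 → van 1  [load 190/230]
  30 → van 1  [load 220/230]
  160 → van 2 (new)  [load 160/230]
  60 → van 2  [load 220/230]
  40 → van 3 (new)  [load 40/230]
  70 → van 3  [load 110/230]
  110 → van 3  [load 220/230]
  140 → van 4 (new)  [load 140/230]
  60 → van 4  [load 200/230]
  180 → van 5 (new)  [load 180/230]
5 vans opened.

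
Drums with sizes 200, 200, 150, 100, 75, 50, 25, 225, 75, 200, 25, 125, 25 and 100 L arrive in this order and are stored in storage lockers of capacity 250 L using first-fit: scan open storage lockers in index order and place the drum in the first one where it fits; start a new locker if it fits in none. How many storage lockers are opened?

7

  200 → locker 1 (new)  [load 200/250]
  200 → locker 2 (new)  [load 200/250]
  150 → locker 3 (new)  [load 150/250]
  100 → locker 3  [load 250/250]
  75 → locker 4 (new)  [load 75/250]
  50 → locker 1  [load 250/250]
  25 → locker 2  [load 225/250]
  225 → locker 5 (new)  [load 225/250]
  75 → locker 4  [load 150/250]
  200 → locker 6 (new)  [load 200/250]
  25 → locker 2  [load 250/250]
  125 → locker 7 (new)  [load 125/250]
  25 → locker 4  [load 175/250]
  100 → locker 7  [load 225/250]
7 storage lockers opened.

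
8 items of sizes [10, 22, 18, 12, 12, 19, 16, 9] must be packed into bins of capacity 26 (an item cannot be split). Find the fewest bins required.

6

Total = 22 + 19 + 18 + 16 + 12 + 12 + 10 + 9 = 118.
Lower bound: ⌈118/26⌉ = 5 bins.
A packing using 6 bins:
  bin 1: 22 = 22
  bin 2: 19 = 19
  bin 3: 18 = 18
  bin 4: 16 + 10 = 26
  bin 5: 12 + 12 = 24
  bin 6: 9 = 9
No arrangement into 5 bins stays within capacity, so 6 is optimal.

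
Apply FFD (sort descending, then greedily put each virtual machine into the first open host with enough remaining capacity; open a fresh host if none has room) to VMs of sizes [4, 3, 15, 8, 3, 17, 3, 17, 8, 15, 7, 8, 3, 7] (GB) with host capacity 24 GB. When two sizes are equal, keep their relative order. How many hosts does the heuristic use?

Sorted descending: 17, 17, 15, 15, 8, 8, 8, 7, 7, 4, 3, 3, 3, 3.
  17 → host 1 (new)  [load 17/24]
  17 → host 2 (new)  [load 17/24]
  15 → host 3 (new)  [load 15/24]
  15 → host 4 (new)  [load 15/24]
  8 → host 3  [load 23/24]
  8 → host 4  [load 23/24]
  8 → host 5 (new)  [load 8/24]
  7 → host 1  [load 24/24]
  7 → host 2  [load 24/24]
  4 → host 5  [load 12/24]
  3 → host 5  [load 15/24]
  3 → host 5  [load 18/24]
  3 → host 5  [load 21/24]
  3 → host 5  [load 24/24]
5 hosts opened.

5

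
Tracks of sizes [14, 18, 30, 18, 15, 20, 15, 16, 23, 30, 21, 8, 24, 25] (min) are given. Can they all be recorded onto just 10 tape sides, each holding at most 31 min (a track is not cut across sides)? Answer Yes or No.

Total = 277 min; ⌈277/31⌉ = 9.
10 tracks each exceed half the capacity and cannot share a side, forcing at least 10 tape sides.
The bound of 10 does not rule out 10, but exhaustive search shows no assignment into 10 tape sides of capacity 31 min exists — the minimum is 11.

No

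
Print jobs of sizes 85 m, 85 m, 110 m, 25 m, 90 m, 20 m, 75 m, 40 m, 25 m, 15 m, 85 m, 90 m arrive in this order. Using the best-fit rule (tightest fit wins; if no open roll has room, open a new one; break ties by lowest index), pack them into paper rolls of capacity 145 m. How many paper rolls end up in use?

  85 → roll 1 (new)  [load 85/145]
  85 → roll 2 (new)  [load 85/145]
  110 → roll 3 (new)  [load 110/145]
  25 → roll 3  [load 135/145]
  90 → roll 4 (new)  [load 90/145]
  20 → roll 4  [load 110/145]
  75 → roll 5 (new)  [load 75/145]
  40 → roll 1  [load 125/145]
  25 → roll 4  [load 135/145]
  15 → roll 1  [load 140/145]
  85 → roll 6 (new)  [load 85/145]
  90 → roll 7 (new)  [load 90/145]
7 paper rolls opened.

7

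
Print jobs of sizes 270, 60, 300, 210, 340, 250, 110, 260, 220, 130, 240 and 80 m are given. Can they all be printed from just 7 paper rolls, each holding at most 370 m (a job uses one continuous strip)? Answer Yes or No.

No

Total = 2470 m; ⌈2470/370⌉ = 7.
8 print jobs each exceed half the capacity and cannot share a roll, forcing at least 8 paper rolls.
At least 8 paper rolls are required, but only 7 are allowed.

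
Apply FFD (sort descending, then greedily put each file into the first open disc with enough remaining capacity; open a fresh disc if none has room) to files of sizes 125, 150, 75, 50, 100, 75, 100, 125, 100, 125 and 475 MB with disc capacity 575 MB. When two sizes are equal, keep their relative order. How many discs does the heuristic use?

Sorted descending: 475, 150, 125, 125, 125, 100, 100, 100, 75, 75, 50.
  475 → disc 1 (new)  [load 475/575]
  150 → disc 2 (new)  [load 150/575]
  125 → disc 2  [load 275/575]
  125 → disc 2  [load 400/575]
  125 → disc 2  [load 525/575]
  100 → disc 1  [load 575/575]
  100 → disc 3 (new)  [load 100/575]
  100 → disc 3  [load 200/575]
  75 → disc 3  [load 275/575]
  75 → disc 3  [load 350/575]
  50 → disc 2  [load 575/575]
3 discs opened.

3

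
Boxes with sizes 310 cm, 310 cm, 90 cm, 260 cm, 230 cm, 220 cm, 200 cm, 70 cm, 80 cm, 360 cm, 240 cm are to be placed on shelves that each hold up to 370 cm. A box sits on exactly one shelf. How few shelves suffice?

Total = 360 + 310 + 310 + 260 + 240 + 230 + 220 + 200 + 90 + 80 + 70 = 2370 cm.
Lower bound: ⌈2370/370⌉ = 7 shelves.
Also, 8 boxes each exceed 185 cm, and no two of those can share a shelf, so at least 8 shelves are needed.
A packing using 8 shelves:
  shelf 1: 360 = 360
  shelf 2: 310 = 310
  shelf 3: 310 = 310
  shelf 4: 260 + 90 = 350
  shelf 5: 240 + 80 = 320
  shelf 6: 230 + 70 = 300
  shelf 7: 220 = 220
  shelf 8: 200 = 200
This matches the lower bound, so 8 is optimal.

8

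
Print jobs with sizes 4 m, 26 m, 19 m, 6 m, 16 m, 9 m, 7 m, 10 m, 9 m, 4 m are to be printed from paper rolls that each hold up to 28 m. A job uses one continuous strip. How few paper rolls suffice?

5

Total = 26 + 19 + 16 + 10 + 9 + 9 + 7 + 6 + 4 + 4 = 110 m.
Lower bound: ⌈110/28⌉ = 4 paper rolls.
A packing using 5 paper rolls:
  roll 1: 26 = 26
  roll 2: 19 + 9 = 28
  roll 3: 16 + 10 = 26
  roll 4: 9 + 7 + 6 + 4 = 26
  roll 5: 4 = 4
No arrangement into 4 paper rolls stays within capacity, so 5 is optimal.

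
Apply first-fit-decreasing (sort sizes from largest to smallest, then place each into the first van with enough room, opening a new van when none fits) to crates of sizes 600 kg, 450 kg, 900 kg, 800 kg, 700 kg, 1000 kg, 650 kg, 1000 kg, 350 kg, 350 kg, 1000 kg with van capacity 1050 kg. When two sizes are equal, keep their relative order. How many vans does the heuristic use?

8

Sorted descending: 1000, 1000, 1000, 900, 800, 700, 650, 600, 450, 350, 350.
  1000 → van 1 (new)  [load 1000/1050]
  1000 → van 2 (new)  [load 1000/1050]
  1000 → van 3 (new)  [load 1000/1050]
  900 → van 4 (new)  [load 900/1050]
  800 → van 5 (new)  [load 800/1050]
  700 → van 6 (new)  [load 700/1050]
  650 → van 7 (new)  [load 650/1050]
  600 → van 8 (new)  [load 600/1050]
  450 → van 8  [load 1050/1050]
  350 → van 6  [load 1050/1050]
  350 → van 7  [load 1000/1050]
8 vans opened.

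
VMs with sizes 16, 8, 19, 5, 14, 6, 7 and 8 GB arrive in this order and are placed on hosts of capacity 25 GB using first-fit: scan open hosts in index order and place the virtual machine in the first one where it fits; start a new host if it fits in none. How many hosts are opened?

  16 → host 1 (new)  [load 16/25]
  8 → host 1  [load 24/25]
  19 → host 2 (new)  [load 19/25]
  5 → host 2  [load 24/25]
  14 → host 3 (new)  [load 14/25]
  6 → host 3  [load 20/25]
  7 → host 4 (new)  [load 7/25]
  8 → host 4  [load 15/25]
4 hosts opened.

4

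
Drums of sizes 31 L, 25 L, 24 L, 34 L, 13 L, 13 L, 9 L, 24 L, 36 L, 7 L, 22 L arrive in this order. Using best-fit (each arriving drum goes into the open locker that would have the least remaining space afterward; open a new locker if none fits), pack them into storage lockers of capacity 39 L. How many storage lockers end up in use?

  31 → locker 1 (new)  [load 31/39]
  25 → locker 2 (new)  [load 25/39]
  24 → locker 3 (new)  [load 24/39]
  34 → locker 4 (new)  [load 34/39]
  13 → locker 2  [load 38/39]
  13 → locker 3  [load 37/39]
  9 → locker 5 (new)  [load 9/39]
  24 → locker 5  [load 33/39]
  36 → locker 6 (new)  [load 36/39]
  7 → locker 1  [load 38/39]
  22 → locker 7 (new)  [load 22/39]
7 storage lockers opened.

7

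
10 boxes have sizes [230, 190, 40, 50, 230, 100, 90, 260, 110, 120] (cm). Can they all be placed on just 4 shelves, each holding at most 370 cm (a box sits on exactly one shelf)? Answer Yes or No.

A valid assignment using 4 shelves:
  shelf 1: 260 + 110 = 370
  shelf 2: 230 + 120 = 350
  shelf 3: 230 + 100 + 40 = 370
  shelf 4: 190 + 90 + 50 = 330
Every load is within 370 cm, so 4 shelves suffice.

Yes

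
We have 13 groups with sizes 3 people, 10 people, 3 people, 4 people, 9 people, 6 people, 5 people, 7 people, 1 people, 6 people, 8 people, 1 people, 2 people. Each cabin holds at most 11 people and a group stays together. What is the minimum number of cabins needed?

Total = 10 + 9 + 8 + 7 + 6 + 6 + 5 + 4 + 3 + 3 + 2 + 1 + 1 = 65 people.
Lower bound: ⌈65/11⌉ = 6 cabins.
A packing using 6 cabins:
  cabin 1: 10 + 1 = 11
  cabin 2: 9 + 2 = 11
  cabin 3: 8 + 3 = 11
  cabin 4: 7 + 4 = 11
  cabin 5: 6 + 5 = 11
  cabin 6: 6 + 3 + 1 = 10
This matches the lower bound, so 6 is optimal.

6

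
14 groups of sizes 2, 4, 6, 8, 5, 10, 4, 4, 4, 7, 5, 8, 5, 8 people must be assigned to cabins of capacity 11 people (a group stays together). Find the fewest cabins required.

Total = 10 + 8 + 8 + 8 + 7 + 6 + 5 + 5 + 5 + 4 + 4 + 4 + 4 + 2 = 80 people.
Lower bound: ⌈80/11⌉ = 8 cabins.
A packing using 9 cabins:
  cabin 1: 10 = 10
  cabin 2: 8 + 2 = 10
  cabin 3: 8 = 8
  cabin 4: 8 = 8
  cabin 5: 7 + 4 = 11
  cabin 6: 6 + 5 = 11
  cabin 7: 5 + 5 = 10
  cabin 8: 4 + 4 = 8
  cabin 9: 4 = 4
No arrangement into 8 cabins stays within capacity, so 9 is optimal.

9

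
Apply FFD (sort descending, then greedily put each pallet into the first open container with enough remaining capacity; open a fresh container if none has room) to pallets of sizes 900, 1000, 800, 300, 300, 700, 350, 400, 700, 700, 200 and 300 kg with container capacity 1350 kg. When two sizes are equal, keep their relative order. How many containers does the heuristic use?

6

Sorted descending: 1000, 900, 800, 700, 700, 700, 400, 350, 300, 300, 300, 200.
  1000 → container 1 (new)  [load 1000/1350]
  900 → container 2 (new)  [load 900/1350]
  800 → container 3 (new)  [load 800/1350]
  700 → container 4 (new)  [load 700/1350]
  700 → container 5 (new)  [load 700/1350]
  700 → container 6 (new)  [load 700/1350]
  400 → container 2  [load 1300/1350]
  350 → container 1  [load 1350/1350]
  300 → container 3  [load 1100/1350]
  300 → container 4  [load 1000/1350]
  300 → container 4  [load 1300/1350]
  200 → container 3  [load 1300/1350]
6 containers opened.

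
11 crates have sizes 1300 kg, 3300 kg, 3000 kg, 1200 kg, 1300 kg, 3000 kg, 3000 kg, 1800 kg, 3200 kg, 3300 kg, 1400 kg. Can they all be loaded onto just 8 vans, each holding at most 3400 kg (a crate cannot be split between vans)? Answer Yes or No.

No

Total = 25800 kg; ⌈25800/3400⌉ = 8.
The bound of 8 does not rule out 8, but exhaustive search shows no assignment into 8 vans of capacity 3400 kg exists — the minimum is 9.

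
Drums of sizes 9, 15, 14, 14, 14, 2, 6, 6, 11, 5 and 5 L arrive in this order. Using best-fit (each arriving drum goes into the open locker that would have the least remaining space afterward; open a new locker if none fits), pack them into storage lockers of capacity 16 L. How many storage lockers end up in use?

7

  9 → locker 1 (new)  [load 9/16]
  15 → locker 2 (new)  [load 15/16]
  14 → locker 3 (new)  [load 14/16]
  14 → locker 4 (new)  [load 14/16]
  14 → locker 5 (new)  [load 14/16]
  2 → locker 3  [load 16/16]
  6 → locker 1  [load 15/16]
  6 → locker 6 (new)  [load 6/16]
  11 → locker 7 (new)  [load 11/16]
  5 → locker 7  [load 16/16]
  5 → locker 6  [load 11/16]
7 storage lockers opened.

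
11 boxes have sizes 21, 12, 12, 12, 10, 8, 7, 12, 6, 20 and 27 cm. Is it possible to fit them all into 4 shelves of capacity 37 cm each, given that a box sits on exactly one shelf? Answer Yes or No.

Total = 147 cm; ⌈147/37⌉ = 4.
The bound of 4 does not rule out 4, but exhaustive search shows no assignment into 4 shelves of capacity 37 cm exists — the minimum is 5.

No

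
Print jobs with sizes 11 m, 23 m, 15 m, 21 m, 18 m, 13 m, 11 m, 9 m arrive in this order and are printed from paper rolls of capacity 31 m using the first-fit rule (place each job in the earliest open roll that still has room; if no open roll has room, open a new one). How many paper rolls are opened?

5

  11 → roll 1 (new)  [load 11/31]
  23 → roll 2 (new)  [load 23/31]
  15 → roll 1  [load 26/31]
  21 → roll 3 (new)  [load 21/31]
  18 → roll 4 (new)  [load 18/31]
  13 → roll 4  [load 31/31]
  11 → roll 5 (new)  [load 11/31]
  9 → roll 3  [load 30/31]
5 paper rolls opened.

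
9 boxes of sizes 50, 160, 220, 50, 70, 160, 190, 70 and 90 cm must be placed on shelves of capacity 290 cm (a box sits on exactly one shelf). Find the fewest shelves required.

4

Total = 220 + 190 + 160 + 160 + 90 + 70 + 70 + 50 + 50 = 1060 cm.
Lower bound: ⌈1060/290⌉ = 4 shelves.
A packing using 4 shelves:
  shelf 1: 220 + 70 = 290
  shelf 2: 190 + 90 = 280
  shelf 3: 160 + 70 + 50 = 280
  shelf 4: 160 + 50 = 210
This matches the lower bound, so 4 is optimal.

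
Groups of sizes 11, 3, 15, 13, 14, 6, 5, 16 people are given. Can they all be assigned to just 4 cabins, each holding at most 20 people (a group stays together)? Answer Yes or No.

No

Total = 83 people; ⌈83/20⌉ = 5.
At least 5 cabins are required, but only 4 are allowed.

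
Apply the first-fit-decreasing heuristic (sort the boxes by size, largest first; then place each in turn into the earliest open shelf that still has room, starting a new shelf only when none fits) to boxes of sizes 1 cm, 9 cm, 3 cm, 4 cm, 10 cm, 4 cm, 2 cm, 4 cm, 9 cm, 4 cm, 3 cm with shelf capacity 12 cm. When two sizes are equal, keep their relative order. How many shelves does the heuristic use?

Sorted descending: 10, 9, 9, 4, 4, 4, 4, 3, 3, 2, 1.
  10 → shelf 1 (new)  [load 10/12]
  9 → shelf 2 (new)  [load 9/12]
  9 → shelf 3 (new)  [load 9/12]
  4 → shelf 4 (new)  [load 4/12]
  4 → shelf 4  [load 8/12]
  4 → shelf 4  [load 12/12]
  4 → shelf 5 (new)  [load 4/12]
  3 → shelf 2  [load 12/12]
  3 → shelf 3  [load 12/12]
  2 → shelf 1  [load 12/12]
  1 → shelf 5  [load 5/12]
5 shelves opened.

5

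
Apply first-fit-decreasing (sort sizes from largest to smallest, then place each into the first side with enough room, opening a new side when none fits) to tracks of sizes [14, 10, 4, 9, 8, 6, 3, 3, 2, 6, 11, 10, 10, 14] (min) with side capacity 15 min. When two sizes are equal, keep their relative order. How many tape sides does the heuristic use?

8

Sorted descending: 14, 14, 11, 10, 10, 10, 9, 8, 6, 6, 4, 3, 3, 2.
  14 → side 1 (new)  [load 14/15]
  14 → side 2 (new)  [load 14/15]
  11 → side 3 (new)  [load 11/15]
  10 → side 4 (new)  [load 10/15]
  10 → side 5 (new)  [load 10/15]
  10 → side 6 (new)  [load 10/15]
  9 → side 7 (new)  [load 9/15]
  8 → side 8 (new)  [load 8/15]
  6 → side 7  [load 15/15]
  6 → side 8  [load 14/15]
  4 → side 3  [load 15/15]
  3 → side 4  [load 13/15]
  3 → side 5  [load 13/15]
  2 → side 4  [load 15/15]
8 tape sides opened.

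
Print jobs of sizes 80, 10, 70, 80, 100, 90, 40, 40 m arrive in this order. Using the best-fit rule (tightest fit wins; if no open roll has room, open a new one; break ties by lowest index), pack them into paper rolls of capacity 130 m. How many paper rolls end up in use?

5

  80 → roll 1 (new)  [load 80/130]
  10 → roll 1  [load 90/130]
  70 → roll 2 (new)  [load 70/130]
  80 → roll 3 (new)  [load 80/130]
  100 → roll 4 (new)  [load 100/130]
  90 → roll 5 (new)  [load 90/130]
  40 → roll 1  [load 130/130]
  40 → roll 5  [load 130/130]
5 paper rolls opened.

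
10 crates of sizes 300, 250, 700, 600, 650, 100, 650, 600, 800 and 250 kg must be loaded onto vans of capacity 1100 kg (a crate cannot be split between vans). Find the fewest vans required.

Total = 800 + 700 + 650 + 650 + 600 + 600 + 300 + 250 + 250 + 100 = 4900 kg.
Lower bound: ⌈4900/1100⌉ = 5 vans.
Also, 6 crates each exceed 550 kg, and no two of those can share a van, so at least 6 vans are needed.
A packing using 6 vans:
  van 1: 800 + 300 = 1100
  van 2: 700 + 250 + 100 = 1050
  van 3: 650 + 250 = 900
  van 4: 650 = 650
  van 5: 600 = 600
  van 6: 600 = 600
This matches the lower bound, so 6 is optimal.

6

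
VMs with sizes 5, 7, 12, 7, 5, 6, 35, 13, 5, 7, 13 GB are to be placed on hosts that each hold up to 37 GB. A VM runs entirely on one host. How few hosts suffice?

4

Total = 35 + 13 + 13 + 12 + 7 + 7 + 7 + 6 + 5 + 5 + 5 = 115 GB.
Lower bound: ⌈115/37⌉ = 4 hosts.
A packing using 4 hosts:
  host 1: 35 = 35
  host 2: 13 + 13 + 7 = 33
  host 3: 12 + 7 + 7 + 6 + 5 = 37
  host 4: 5 + 5 = 10
This matches the lower bound, so 4 is optimal.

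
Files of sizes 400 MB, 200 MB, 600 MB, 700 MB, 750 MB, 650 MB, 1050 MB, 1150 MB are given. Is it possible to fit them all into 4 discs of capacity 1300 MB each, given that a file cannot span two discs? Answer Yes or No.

Total = 5500 MB; ⌈5500/1300⌉ = 5.
At least 5 discs are required, but only 4 are allowed.

No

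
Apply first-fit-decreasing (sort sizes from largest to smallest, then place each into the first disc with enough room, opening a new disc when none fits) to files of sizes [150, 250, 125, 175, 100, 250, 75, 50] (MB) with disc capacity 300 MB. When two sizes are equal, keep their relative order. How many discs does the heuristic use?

Sorted descending: 250, 250, 175, 150, 125, 100, 75, 50.
  250 → disc 1 (new)  [load 250/300]
  250 → disc 2 (new)  [load 250/300]
  175 → disc 3 (new)  [load 175/300]
  150 → disc 4 (new)  [load 150/300]
  125 → disc 3  [load 300/300]
  100 → disc 4  [load 250/300]
  75 → disc 5 (new)  [load 75/300]
  50 → disc 1  [load 300/300]
5 discs opened.

5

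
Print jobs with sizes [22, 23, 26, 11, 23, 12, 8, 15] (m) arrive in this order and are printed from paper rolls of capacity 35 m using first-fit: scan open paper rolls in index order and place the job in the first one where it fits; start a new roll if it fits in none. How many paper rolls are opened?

  22 → roll 1 (new)  [load 22/35]
  23 → roll 2 (new)  [load 23/35]
  26 → roll 3 (new)  [load 26/35]
  11 → roll 1  [load 33/35]
  23 → roll 4 (new)  [load 23/35]
  12 → roll 2  [load 35/35]
  8 → roll 3  [load 34/35]
  15 → roll 5 (new)  [load 15/35]
5 paper rolls opened.

5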